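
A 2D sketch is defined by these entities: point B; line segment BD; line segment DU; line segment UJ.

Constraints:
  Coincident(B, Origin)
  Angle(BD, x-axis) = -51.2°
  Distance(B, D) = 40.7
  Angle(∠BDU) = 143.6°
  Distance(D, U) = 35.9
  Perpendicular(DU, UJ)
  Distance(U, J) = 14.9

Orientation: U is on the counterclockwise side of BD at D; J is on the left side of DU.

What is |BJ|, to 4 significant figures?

69.28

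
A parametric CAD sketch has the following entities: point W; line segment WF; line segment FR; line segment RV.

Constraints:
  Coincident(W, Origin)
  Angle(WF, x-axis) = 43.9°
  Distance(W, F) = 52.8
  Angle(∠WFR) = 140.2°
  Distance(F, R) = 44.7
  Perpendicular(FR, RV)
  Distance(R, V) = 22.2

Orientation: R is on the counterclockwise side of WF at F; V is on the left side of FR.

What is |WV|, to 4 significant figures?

86.05

∠WFR = 140.2°, so FR runs at 43.9° + (180° − 140.2°) = 83.70° from the x-axis; with |FR| = 44.7, R = F + 44.7·(cos 83.70°, sin 83.70°) = (42.95, 81.04). FR ⟂ RV; with |RV| = 22.2 on the left of FR, V = R + 22.2·(-0.9940, 0.1097) = (20.88, 83.48). Then |WV| = |V − W| = 86.05.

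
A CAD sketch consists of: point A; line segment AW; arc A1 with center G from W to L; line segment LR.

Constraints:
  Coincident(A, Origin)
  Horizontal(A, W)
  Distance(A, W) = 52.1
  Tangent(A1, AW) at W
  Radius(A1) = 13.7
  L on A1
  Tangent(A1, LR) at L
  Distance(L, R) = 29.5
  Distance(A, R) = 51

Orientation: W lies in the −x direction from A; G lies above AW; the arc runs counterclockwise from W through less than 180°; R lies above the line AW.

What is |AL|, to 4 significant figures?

40.18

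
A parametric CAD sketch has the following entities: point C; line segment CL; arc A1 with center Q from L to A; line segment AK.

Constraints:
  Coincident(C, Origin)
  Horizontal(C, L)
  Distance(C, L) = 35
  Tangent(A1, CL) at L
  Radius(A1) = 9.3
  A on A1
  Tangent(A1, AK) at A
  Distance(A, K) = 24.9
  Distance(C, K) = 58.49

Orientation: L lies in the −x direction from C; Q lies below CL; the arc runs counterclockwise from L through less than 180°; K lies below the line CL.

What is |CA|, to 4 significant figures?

44.74

C is at the origin; CL is horizontal with |CL| = 35.0 and L on the −x side, so L = (-35.00, 0.000). The tangent condition forces QL to be normal to CL, so Q = L + (0, -9.3) = (-35.00, -9.300). Since QA ⟂ AK (tangency), |QK| = √(9.3² + 24.9²) = 26.58 regardless of where A sits on A1. So K lies on both circle(C, 58.49) and circle(Q, 26.58); the below-CL intersection is K = (-49.05, -31.86). A is the foot of the tangent from K: A = (-44.12, -7.458).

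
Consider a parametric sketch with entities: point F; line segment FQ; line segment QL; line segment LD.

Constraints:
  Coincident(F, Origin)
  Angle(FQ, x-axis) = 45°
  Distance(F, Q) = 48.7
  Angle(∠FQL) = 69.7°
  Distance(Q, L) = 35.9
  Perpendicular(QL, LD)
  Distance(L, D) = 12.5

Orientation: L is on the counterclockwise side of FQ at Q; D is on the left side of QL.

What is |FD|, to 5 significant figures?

38.233

∠FQL = 69.7°, so QL runs at 45.0° + (180° − 69.7°) = 155.30° from the x-axis; with |QL| = 35.9, L = Q + 35.9·(cos 155.30°, sin 155.30°) = (1.8207, 49.438). QL is perpendicular to LD; with |LD| = 12.5 on the left of QL, D = L + 12.5·(-0.41787, -0.90851) = (-3.4027, 38.081). Then |FD| = |D − F| = 38.233.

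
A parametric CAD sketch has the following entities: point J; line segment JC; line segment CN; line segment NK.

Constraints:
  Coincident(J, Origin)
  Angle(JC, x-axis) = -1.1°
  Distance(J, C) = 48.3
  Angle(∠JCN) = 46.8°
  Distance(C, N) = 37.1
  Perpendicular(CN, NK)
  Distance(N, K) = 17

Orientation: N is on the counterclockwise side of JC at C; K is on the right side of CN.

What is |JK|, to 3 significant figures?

52.4

J is at the origin; JC runs at -1.1° with length 48.3, so C = 48.3·(cos -1.1°, sin -1.1°) = (48.3, -0.927). ∠JCN = 46.8°, so CN runs at -1.1° + (180° − 46.8°) = 132° from the x-axis; with |CN| = 37.1, N = C + 37.1·(cos 132°, sin 132°) = (23.4, 26.6). CN is perpendicular to NK; with |NK| = 17.0 on the right of CN, K = N + 17.0·(0.742, 0.670) = (36.0, 38.0). Then |JK| = |K − J| = 52.4.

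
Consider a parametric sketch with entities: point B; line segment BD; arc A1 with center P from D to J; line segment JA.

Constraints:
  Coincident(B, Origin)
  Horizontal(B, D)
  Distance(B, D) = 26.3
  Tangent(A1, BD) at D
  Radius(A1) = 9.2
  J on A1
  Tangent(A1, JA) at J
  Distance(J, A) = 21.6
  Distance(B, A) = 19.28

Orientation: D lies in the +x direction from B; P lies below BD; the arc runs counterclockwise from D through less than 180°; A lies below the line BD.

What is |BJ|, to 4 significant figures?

19.80

B is at the origin; BD is horizontal with |BD| = 26.3 and D on the +x side, so D = (26.30, 0.000). Tangency of A1 to BD means the radius PD is perpendicular to BD, so P = D + (0, -9.2) = (26.30, -9.200). Since PJ ⟂ JA (tangency), |PA| = √(9.2² + 21.6²) = 23.48 regardless of where J sits on A1. So A lies on both circle(B, 19.28) and circle(P, 23.48); the below-BD intersection is A = (4.816, -18.67). J is the foot of the tangent from A: J = (19.59, -2.909).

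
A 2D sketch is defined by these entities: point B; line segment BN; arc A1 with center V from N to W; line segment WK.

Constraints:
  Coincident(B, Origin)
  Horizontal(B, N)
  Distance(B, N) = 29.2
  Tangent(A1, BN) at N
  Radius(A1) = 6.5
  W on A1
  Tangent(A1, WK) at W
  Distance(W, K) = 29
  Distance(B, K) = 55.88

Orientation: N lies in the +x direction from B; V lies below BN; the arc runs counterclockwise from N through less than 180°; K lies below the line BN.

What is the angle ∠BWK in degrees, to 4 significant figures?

163.8°

Checks: |VW| = 6.500 ✓; ∠(VW, WK) = 90.00° ✓; |WK| = 29.00 ✓; |BK| = 55.88 ✓.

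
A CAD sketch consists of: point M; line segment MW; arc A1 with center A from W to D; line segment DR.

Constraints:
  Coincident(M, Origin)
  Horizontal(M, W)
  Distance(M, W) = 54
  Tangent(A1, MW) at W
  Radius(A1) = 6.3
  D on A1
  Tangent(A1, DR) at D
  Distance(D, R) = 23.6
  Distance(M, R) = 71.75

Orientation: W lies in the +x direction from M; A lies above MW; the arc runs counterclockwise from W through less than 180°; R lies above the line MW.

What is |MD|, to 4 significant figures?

60.25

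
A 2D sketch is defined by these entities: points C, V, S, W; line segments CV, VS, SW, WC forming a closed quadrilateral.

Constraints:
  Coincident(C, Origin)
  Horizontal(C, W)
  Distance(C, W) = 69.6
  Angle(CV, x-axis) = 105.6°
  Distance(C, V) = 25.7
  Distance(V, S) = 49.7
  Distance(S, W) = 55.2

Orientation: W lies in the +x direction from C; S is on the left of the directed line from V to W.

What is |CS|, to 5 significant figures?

59.419

Checks: |VS| = 49.70 ✓; |SW| = 55.20 ✓.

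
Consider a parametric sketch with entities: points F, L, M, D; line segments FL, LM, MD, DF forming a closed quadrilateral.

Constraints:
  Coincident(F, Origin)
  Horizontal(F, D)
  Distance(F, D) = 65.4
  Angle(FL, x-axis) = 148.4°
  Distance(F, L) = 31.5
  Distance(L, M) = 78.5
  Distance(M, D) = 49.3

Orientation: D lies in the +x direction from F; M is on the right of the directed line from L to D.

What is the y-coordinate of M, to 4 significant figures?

-35.90

Checks: |LM| = 78.50 ✓; |MD| = 49.30 ✓.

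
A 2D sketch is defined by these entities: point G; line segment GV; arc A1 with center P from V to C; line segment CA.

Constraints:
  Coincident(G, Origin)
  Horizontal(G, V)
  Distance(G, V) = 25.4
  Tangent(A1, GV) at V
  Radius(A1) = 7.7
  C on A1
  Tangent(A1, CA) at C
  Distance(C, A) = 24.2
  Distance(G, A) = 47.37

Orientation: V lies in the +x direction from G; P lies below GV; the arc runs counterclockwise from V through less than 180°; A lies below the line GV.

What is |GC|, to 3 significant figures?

23.5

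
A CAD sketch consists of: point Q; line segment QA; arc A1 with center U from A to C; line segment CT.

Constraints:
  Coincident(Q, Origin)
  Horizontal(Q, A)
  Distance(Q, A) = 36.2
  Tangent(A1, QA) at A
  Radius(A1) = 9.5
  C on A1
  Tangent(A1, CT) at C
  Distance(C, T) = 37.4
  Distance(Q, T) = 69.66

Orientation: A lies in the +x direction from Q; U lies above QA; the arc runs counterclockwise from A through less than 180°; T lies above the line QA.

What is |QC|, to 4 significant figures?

45.99

Q is at the origin; Q and A share the same y with |QA| = 36.2 and A on the +x side, so A = (36.20, 0.000). The tangent condition forces UA to be normal to QA, so U = A + (0, 9.5) = (36.20, 9.500). Since UC ⟂ CT (tangency), |UT| = √(9.5² + 37.4²) = 38.59 regardless of where C sits on A1. So T lies on both circle(Q, 69.66) and circle(U, 38.59); the above-QA intersection is T = (54.38, 43.54). C is the foot of the tangent from T: C = (45.42, 7.225).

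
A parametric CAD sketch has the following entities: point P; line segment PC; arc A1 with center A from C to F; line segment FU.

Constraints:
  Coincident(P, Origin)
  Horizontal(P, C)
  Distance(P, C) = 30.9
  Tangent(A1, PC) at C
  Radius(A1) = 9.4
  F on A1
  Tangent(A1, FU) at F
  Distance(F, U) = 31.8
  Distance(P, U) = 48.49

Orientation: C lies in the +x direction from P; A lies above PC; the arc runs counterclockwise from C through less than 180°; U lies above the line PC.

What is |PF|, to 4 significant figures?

41.57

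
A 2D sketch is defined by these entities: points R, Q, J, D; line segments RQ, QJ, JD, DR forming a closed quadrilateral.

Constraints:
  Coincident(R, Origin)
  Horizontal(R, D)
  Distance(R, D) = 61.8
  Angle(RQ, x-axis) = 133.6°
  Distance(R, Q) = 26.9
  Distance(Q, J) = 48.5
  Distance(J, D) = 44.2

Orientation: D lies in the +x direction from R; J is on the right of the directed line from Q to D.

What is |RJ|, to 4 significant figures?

22.07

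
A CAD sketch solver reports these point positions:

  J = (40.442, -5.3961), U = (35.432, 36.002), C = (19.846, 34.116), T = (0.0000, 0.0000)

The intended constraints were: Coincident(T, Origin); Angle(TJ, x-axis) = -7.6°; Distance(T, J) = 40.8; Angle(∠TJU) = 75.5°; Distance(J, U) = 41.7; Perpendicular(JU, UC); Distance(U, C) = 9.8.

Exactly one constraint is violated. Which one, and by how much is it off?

Distance(U, C) = 9.8 — off by 5.90.

T = (0.00, 0.00) ✓; TJ at -7.600° ✓; |TJ| = 40.80 ✓; ∠TJU = 75.50° ✓; |JU| = 41.70 ✓; ∠(JU, UC) = 90.00° ✓; |UC| = 15.70 ✗.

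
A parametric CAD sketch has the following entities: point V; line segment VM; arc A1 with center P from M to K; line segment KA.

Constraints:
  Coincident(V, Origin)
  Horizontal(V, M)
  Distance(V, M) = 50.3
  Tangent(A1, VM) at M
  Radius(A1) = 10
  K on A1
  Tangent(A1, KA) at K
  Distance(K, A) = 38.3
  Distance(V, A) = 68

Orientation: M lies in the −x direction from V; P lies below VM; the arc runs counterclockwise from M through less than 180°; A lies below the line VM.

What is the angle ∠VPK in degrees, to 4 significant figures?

171.4°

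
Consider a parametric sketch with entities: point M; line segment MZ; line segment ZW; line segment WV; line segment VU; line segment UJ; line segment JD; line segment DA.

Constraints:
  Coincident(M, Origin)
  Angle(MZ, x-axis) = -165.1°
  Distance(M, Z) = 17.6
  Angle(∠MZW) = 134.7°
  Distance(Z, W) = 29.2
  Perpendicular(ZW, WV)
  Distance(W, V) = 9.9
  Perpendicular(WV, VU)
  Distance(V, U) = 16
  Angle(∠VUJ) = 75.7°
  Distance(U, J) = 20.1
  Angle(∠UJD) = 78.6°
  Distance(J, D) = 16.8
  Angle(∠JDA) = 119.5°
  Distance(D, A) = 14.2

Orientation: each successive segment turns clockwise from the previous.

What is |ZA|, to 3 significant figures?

36.2

M is at the origin; MZ runs at -165.1° with length 17.6, so Z = (-17.0, -4.53). ∠MZW = 134.7° gives ZW at 150° from the x-axis; with |ZW| = 29.2, W = (-42.2, 10.3). ZW ⟂ WV, so WV runs at 59.6°; with |WV| = 9.9, V = (-37.2, 18.8). WV is perpendicular to VU, so VU runs at -30.4°; with |VU| = 16.0, U = (-23.4, 10.7). ∠VUJ = 75.7° gives UJ at -135° from the x-axis; with |UJ| = 20.1, J = (-37.5, -3.59). ∠UJD = 78.6° gives JD at 124° from the x-axis; with |JD| = 16.8, D = (-46.9, 10.4). ∠JDA = 119.5° gives DA at 63.4° from the x-axis; with |DA| = 14.2, A = (-40.5, 23.0). Then |ZA| = |A − Z| = 36.2.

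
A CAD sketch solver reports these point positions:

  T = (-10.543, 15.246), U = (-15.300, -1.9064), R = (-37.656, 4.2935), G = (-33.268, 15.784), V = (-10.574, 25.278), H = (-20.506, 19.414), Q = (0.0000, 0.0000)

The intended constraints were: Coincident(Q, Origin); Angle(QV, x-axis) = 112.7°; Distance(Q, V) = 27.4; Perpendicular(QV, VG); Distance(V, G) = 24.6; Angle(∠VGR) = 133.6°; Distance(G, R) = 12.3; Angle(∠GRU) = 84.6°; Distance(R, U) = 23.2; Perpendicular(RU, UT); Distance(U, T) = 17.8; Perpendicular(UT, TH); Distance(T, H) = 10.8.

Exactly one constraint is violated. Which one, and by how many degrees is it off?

Perpendicular(UT, TH) — off by 7.20°.

Q = (0.00, 0.00) ✓; QV at 112.7° ✓; |QV| = 27.40 ✓; ∠(QV, VG) = 90.00° ✓; |VG| = 24.60 ✓; ∠VGR = 133.6° ✓; |GR| = 12.30 ✓; ∠GRU = 84.60° ✓; |RU| = 23.20 ✓; ∠(RU, UT) = 90.00° ✓; |UT| = 17.80 ✓; ∠(UT, TH) = 82.80° ✗; |TH| = 10.80 ✓.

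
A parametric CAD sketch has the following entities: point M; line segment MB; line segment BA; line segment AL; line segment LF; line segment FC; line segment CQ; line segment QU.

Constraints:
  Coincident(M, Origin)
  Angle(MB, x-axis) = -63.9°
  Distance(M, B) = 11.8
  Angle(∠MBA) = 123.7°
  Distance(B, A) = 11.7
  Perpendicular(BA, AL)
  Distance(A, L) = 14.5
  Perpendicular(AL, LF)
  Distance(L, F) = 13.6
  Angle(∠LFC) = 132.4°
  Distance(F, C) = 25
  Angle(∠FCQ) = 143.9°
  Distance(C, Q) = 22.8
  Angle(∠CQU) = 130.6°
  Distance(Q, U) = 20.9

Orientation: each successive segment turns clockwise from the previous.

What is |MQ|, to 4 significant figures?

39.30

∠LFC = 132.4° gives FC at 12.20° from the x-axis; with |FC| = 25.0, C = (18.05, 3.622). ∠FCQ = 143.9° gives CQ at -23.90° from the x-axis; with |CQ| = 22.8, Q = (38.90, -5.615). Then |MQ| = |Q − M| = 39.30.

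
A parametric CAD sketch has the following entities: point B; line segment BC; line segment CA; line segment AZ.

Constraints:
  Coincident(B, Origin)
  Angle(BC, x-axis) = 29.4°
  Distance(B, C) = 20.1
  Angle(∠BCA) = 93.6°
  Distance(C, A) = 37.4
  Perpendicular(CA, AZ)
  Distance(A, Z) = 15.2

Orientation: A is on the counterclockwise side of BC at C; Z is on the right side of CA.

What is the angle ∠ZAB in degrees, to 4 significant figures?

117.4°

B is at the origin; BC runs at 29.4° with length 20.1, so C = 20.1·(cos 29.4°, sin 29.4°) = (17.51, 9.867). ∠BCA = 93.6°, so CA runs at 29.4° + (180° − 93.6°) = 115.8° from the x-axis; with |CA| = 37.4, A = C + 37.4·(cos 115.8°, sin 115.8°) = (1.234, 43.54). CA is perpendicular to AZ; with |AZ| = 15.2 on the right of CA, Z = A + 15.2·(0.9003, 0.4352) = (14.92, 50.15). Then cos ∠ZAB = AZ·AB / (|AZ||AB|), giving 117.4°.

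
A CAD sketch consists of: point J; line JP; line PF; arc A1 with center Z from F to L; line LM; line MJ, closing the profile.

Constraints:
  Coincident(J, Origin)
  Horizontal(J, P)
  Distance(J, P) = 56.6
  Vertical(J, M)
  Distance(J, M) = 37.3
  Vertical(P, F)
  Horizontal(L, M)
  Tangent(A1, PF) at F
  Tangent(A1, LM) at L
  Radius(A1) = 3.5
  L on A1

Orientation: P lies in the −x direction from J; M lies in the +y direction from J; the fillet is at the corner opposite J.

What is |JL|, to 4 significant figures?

64.89

J is at the origin; JP is horizontal with |JP| = 56.6 and P on the −x side, so P = (-56.60, 0.000). J and M share the same x with |JM| = 37.3 and M on the +y side, so M = (0.000, 37.30). The virtual corner opposite J is at (-56.60, 37.30). Since A1 is tangent to PF there, ZF ⟂ PF and the tangent condition forces ZL to be normal to LM, with radius 3.5, so the center Z sits 3.5 in from both sides at Z = (-53.10, 33.80). That places the tangent points at F = (-56.60, 33.80) on PF and L = (-53.10, 37.30) on LM. Then |JL| = |L − J| = 64.89.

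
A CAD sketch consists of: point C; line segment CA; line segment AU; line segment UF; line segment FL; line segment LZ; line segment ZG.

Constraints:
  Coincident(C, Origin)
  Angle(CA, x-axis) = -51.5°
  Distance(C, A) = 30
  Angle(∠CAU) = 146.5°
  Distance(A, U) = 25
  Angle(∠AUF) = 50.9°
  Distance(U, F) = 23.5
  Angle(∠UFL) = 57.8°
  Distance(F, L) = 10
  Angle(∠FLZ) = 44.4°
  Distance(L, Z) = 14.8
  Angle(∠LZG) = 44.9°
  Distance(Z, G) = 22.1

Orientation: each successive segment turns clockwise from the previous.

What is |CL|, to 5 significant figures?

32.925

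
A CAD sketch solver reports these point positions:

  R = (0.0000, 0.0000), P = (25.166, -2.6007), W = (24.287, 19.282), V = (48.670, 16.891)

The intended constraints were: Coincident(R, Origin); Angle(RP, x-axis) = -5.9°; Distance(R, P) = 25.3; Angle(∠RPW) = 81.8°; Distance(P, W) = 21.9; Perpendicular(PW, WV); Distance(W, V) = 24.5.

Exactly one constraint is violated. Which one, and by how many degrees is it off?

Perpendicular(PW, WV) — off by 7.90°.

R = (0.00, 0.00) ✓; RP at -5.900° ✓; |RP| = 25.30 ✓; ∠RPW = 81.80° ✓; |PW| = 21.90 ✓; ∠(PW, WV) = 97.90° ✗; |WV| = 24.50 ✓.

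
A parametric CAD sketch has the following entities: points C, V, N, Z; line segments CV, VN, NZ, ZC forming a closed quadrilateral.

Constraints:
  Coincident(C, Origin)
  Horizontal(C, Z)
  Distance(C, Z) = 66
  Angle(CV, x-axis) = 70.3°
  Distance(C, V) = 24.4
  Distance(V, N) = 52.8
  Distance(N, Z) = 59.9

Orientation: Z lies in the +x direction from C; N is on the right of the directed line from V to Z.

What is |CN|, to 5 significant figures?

32.625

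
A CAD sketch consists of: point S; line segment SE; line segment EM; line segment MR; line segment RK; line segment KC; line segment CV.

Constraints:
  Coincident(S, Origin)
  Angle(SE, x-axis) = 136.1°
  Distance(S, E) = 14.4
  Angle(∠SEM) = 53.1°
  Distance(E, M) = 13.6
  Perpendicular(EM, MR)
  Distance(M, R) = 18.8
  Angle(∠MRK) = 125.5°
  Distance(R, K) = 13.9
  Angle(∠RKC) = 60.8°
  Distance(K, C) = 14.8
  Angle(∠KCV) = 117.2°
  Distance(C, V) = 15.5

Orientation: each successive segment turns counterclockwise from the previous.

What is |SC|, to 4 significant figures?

8.012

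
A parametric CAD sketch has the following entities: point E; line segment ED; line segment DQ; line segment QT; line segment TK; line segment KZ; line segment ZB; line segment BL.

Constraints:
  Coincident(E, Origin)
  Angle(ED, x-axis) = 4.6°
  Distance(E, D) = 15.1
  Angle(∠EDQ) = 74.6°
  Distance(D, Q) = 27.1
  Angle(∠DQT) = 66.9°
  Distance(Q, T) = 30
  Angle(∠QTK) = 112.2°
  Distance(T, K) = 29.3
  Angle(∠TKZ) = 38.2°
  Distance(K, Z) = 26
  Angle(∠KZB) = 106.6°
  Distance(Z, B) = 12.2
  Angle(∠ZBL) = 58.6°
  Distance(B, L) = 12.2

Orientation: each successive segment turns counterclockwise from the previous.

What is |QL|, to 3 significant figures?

31.9

∠KZB = 106.6° gives ZB at 146° from the x-axis; with |ZB| = 12.2, B = (-8.06, 10.4). ∠ZBL = 58.6° gives BL at -92.5° from the x-axis; with |BL| = 12.2, L = (-8.60, -1.75). Then |QL| = |L − Q| = 31.9.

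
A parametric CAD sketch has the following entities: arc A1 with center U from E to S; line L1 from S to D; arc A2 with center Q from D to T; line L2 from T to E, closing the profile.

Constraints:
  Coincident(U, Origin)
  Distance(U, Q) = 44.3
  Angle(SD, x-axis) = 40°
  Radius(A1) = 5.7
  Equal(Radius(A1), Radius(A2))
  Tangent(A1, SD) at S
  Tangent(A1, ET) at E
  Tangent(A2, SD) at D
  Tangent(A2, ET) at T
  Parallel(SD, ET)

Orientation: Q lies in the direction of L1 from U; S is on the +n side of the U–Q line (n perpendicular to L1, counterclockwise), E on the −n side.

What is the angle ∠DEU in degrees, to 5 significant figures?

75.569°

Tangency of A1 to both parallel lines with radius 5.7 puts S and E at U ± 5.7·n: S = (-3.6639, 4.3665), E = (3.6639, -4.3665). Equal radii place D and T the same way about Q: D = Q + 5.7·n = (30.272, 32.842), T = Q − 5.7·n = (37.600, 24.109). Then cos ∠DEU = ED·EU / (|ED||EU|), giving 75.569°.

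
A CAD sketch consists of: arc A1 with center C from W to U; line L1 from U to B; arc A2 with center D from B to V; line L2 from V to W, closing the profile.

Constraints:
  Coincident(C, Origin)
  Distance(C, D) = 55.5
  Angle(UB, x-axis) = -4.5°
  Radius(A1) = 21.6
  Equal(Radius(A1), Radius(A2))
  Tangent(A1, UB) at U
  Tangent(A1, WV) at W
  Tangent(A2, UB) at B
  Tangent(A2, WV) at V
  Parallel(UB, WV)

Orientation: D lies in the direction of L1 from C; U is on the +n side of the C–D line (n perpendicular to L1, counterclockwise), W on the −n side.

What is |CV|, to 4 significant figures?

59.56

The slot axis is L1's direction at -4.5°, so u = (cos -4.5°, sin -4.5°) = (0.9969, -0.07846) and n = (−sin -4.5°, cos -4.5°) = (0.07846, 0.9969). C is at the origin and D lies 55.5 along u from C, so D = 55.5·u = (55.33, -4.354). Tangency of A1 to both parallel lines with radius 21.6 puts U and W at C ± 21.6·n: U = (1.695, 21.53), W = (-1.695, -21.53). Equal radii place B and V the same way about D: B = D + 21.6·n = (57.02, 17.18), V = D − 21.6·n = (53.63, -25.89). Then |CV| = |V − C| = 59.56.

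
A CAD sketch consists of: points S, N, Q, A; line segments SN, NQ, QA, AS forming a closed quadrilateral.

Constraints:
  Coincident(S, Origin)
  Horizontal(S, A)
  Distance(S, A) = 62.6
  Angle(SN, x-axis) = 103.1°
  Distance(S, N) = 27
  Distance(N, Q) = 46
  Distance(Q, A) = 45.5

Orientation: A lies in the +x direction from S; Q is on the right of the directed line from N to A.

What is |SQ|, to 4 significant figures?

22.51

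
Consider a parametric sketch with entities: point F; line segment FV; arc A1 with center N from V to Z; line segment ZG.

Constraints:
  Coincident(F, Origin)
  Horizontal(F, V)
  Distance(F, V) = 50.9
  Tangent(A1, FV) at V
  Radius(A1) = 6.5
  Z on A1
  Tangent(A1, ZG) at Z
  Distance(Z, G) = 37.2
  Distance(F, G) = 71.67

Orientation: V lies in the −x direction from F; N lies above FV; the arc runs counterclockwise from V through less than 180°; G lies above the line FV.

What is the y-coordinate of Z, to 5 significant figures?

8.5921

Checks: |NZ| = 6.500 ✓; ∠(NZ, ZG) = 90.00° ✓; |ZG| = 37.20 ✓; |FG| = 71.67 ✓.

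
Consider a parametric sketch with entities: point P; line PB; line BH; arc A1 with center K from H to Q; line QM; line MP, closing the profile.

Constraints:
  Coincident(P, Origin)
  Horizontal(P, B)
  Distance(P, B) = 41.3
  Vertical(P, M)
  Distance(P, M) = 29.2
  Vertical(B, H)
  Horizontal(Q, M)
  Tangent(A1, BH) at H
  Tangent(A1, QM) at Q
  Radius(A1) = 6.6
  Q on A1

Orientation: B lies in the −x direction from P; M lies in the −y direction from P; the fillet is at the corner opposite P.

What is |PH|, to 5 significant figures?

47.079

The virtual corner opposite P is at (-41.300, -29.200). Tangency of A1 to BH means the radius KH is perpendicular to BH and since A1 is tangent to QM there, KQ ⟂ QM, with radius 6.6, so the center K sits 6.6 in from both sides at K = (-34.700, -22.600). That places the tangent points at H = (-41.300, -22.600) on BH and Q = (-34.700, -29.200) on QM. Then |PH| = |H − P| = 47.079.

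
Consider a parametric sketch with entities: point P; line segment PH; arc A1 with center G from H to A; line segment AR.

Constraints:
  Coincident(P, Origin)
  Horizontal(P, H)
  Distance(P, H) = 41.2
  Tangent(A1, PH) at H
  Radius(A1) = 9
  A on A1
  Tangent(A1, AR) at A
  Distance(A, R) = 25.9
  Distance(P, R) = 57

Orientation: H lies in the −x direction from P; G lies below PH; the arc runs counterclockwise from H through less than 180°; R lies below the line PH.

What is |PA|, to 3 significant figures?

51.2

P is at the origin; PH is horizontal with |PH| = 41.2 and H on the −x side, so H = (-41.2, 0.00). Since A1 is tangent to PH there, GH ⟂ PH, so G = H + (0, -9) = (-41.2, -9.00). Since GA ⟂ AR (tangency), |GR| = √(9.0² + 25.9²) = 27.4 regardless of where A sits on A1. So R lies on both circle(P, 57.0) and circle(G, 27.4); the below-PH intersection is R = (-44.0, -36.3). A is the foot of the tangent from R: A = (-50.0, -11.1).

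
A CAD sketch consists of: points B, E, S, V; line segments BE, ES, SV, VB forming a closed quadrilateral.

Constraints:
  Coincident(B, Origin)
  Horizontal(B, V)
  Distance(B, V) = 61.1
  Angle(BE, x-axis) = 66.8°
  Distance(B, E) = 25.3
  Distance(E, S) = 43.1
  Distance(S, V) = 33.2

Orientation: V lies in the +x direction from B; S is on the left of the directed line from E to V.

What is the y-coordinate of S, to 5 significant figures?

31.978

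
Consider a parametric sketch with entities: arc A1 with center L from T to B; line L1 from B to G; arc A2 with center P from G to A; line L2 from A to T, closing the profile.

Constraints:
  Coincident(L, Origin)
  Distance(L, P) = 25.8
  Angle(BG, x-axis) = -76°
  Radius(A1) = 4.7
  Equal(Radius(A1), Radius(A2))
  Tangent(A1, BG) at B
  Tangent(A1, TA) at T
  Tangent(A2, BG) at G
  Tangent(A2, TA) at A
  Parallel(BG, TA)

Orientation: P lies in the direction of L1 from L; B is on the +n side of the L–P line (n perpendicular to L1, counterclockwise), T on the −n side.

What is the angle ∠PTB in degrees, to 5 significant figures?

79.676°

The slot axis is L1's direction at -76.0°, so u = (cos -76.0°, sin -76.0°) = (0.24192, -0.97030) and n = (−sin -76.0°, cos -76.0°) = (0.97030, 0.24192). L is at the origin and P lies 25.8 along u from L, so P = 25.8·u = (6.2416, -25.034). Tangency of A1 to both parallel lines with radius 4.7 puts B and T at L ± 4.7·n: B = (4.5604, 1.1370), T = (-4.5604, -1.1370). Then cos ∠PTB = TP·TB / (|TP||TB|), giving 79.676°.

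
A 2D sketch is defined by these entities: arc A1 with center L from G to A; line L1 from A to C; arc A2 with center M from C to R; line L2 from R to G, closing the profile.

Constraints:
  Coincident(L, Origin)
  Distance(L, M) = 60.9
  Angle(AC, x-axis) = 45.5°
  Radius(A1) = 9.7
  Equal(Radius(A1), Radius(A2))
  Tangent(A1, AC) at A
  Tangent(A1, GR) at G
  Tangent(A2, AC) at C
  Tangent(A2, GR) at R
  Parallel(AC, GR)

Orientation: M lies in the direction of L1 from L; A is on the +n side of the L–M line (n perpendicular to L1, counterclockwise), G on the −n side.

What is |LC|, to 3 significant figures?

61.7

The slot axis is L1's direction at 45.5°, so u = (cos 45.5°, sin 45.5°) = (0.701, 0.713) and n = (−sin 45.5°, cos 45.5°) = (-0.713, 0.701). L is at the origin and M lies 60.9 along u from L, so M = 60.9·u = (42.7, 43.4). Tangency of A1 to both parallel lines with radius 9.7 puts A and G at L ± 9.7·n: A = (-6.92, 6.80), G = (6.92, -6.80). Equal radii place C and R the same way about M: C = M + 9.7·n = (35.8, 50.2), R = M − 9.7·n = (49.6, 36.6). Then |LC| = |C − L| = 61.7.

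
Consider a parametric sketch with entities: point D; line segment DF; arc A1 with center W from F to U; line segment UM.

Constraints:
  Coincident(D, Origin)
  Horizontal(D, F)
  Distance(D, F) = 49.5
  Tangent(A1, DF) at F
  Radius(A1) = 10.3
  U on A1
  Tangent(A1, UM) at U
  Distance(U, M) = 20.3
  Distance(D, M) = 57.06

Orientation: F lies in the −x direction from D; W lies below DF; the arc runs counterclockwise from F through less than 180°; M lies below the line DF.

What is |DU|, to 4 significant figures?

60.21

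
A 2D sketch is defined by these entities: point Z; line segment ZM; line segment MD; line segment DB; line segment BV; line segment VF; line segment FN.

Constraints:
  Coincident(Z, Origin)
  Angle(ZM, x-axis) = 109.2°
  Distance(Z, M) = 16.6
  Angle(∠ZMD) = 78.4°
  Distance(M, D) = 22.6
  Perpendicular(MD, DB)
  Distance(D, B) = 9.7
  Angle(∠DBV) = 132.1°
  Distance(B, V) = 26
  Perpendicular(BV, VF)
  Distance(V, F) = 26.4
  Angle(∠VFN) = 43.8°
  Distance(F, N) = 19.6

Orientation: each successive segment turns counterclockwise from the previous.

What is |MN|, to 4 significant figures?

10.33

Z is at the origin; ZM runs at 109.2° with length 16.6, so M = (-5.459, 15.68). ∠ZMD = 78.4° gives MD at -149.2° from the x-axis; with |MD| = 22.6, D = (-24.87, 4.104). The perpendicularity gives DB at right angles to MD, so DB runs at -59.20°; with |DB| = 9.7, B = (-19.90, -4.227). ∠DBV = 132.1° gives BV at -11.30° from the x-axis; with |BV| = 26.0, V = (5.591, -9.322). BV is perpendicular to VF, so VF runs at 78.70°; with |VF| = 26.4, F = (10.76, 16.57). ∠VFN = 43.8° gives FN at -145.1° from the x-axis; with |FN| = 19.6, N = (-5.311, 5.352). Then |MN| = |N − M| = 10.33.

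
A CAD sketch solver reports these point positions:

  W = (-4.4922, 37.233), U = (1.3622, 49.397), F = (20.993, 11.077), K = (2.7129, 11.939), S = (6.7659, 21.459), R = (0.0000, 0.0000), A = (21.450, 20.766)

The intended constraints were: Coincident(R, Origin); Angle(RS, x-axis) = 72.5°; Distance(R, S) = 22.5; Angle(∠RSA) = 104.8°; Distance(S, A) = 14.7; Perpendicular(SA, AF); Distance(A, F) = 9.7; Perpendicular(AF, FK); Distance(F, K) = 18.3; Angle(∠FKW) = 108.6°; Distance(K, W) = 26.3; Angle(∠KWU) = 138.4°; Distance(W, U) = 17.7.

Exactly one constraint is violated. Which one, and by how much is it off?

Distance(W, U) = 17.7 — off by 4.20.

R = (0.00, 0.00) ✓; RS at 72.50° ✓; |RS| = 22.50 ✓; ∠RSA = 104.8° ✓; |SA| = 14.70 ✓; ∠(SA, AF) = 90.00° ✓; |AF| = 9.700 ✓; ∠(AF, FK) = 90.00° ✓; |FK| = 18.30 ✓; ∠FKW = 108.6° ✓; |KW| = 26.30 ✓; ∠KWU = 138.4° ✓; |WU| = 13.50 ✗.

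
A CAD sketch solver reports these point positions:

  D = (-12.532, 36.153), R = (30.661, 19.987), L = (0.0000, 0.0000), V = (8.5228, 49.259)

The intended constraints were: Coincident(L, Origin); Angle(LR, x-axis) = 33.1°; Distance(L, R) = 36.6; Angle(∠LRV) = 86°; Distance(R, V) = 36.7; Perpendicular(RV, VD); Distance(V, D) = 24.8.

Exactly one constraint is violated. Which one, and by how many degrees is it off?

Perpendicular(RV, VD) — off by 5.20°.

L = (0.00, 0.00) ✓; LR at 33.10° ✓; |LR| = 36.60 ✓; ∠LRV = 86.00° ✓; |RV| = 36.70 ✓; ∠(RV, VD) = 84.80° ✗; |VD| = 24.80 ✓.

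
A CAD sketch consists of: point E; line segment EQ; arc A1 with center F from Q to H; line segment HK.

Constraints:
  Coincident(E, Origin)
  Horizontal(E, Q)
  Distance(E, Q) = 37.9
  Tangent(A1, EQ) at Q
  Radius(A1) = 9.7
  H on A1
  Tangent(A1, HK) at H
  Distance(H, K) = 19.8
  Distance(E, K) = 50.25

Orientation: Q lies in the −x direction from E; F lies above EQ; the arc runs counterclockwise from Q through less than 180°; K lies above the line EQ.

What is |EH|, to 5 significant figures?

32.737

Checks: E.y = 0.00, Q.y = 0.00 ✓; |FH| = 9.700 ✓; ∠(FH, HK) = 90.00° ✓; |HK| = 19.80 ✓; |EK| = 50.25 ✓.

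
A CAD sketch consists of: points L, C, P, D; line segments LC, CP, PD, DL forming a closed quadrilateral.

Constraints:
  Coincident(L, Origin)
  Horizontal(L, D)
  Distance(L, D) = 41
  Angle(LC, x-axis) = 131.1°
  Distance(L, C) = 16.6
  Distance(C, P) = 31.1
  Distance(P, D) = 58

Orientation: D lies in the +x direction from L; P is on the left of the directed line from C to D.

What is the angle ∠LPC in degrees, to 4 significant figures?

20.80°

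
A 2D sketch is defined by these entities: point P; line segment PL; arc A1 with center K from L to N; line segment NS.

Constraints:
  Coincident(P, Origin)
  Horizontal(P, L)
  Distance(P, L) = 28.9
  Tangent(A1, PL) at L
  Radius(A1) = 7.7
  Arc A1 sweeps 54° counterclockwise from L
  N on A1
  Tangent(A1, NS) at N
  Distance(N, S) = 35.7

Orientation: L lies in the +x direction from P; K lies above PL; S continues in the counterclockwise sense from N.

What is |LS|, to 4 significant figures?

42.05

P is at the origin; PL is horizontal with |PL| = 28.9 and L on the +x side, so L = (28.90, 0.000). Since A1 is tangent to PL there, KL ⟂ PL, so K = L + (0, 7.7) = (28.90, 7.700). On A1, L sits at bearing -90° from K; a 54° counterclockwise sweep puts N at bearing -36°, so N = K + 7.7·(cos -36°, sin -36°) = (35.13, 3.174). Since A1 is tangent to NS there, KN ⟂ NS, so NS runs along (−sin -36°, cos -36°); with |NS| = 35.7, S = (56.11, 32.06). Then |LS| = |S − L| = 42.05.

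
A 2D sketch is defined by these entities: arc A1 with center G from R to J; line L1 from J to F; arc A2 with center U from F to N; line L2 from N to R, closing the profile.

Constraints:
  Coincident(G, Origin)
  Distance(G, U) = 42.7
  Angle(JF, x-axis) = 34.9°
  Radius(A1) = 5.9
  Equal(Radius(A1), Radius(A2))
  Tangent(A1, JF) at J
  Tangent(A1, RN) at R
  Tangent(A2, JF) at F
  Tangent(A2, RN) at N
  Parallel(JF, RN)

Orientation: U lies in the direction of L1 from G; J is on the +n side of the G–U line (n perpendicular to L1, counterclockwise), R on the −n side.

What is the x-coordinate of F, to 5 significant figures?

31.645

Tangency of A1 to both parallel lines with radius 5.9 puts J and R at G ± 5.9·n: J = (-3.3757, 4.8389), R = (3.3757, -4.8389). Equal radii place F and N the same way about U: F = U + 5.9·n = (31.645, 29.270), N = U − 5.9·n = (38.396, 19.592). So F.x = 31.645.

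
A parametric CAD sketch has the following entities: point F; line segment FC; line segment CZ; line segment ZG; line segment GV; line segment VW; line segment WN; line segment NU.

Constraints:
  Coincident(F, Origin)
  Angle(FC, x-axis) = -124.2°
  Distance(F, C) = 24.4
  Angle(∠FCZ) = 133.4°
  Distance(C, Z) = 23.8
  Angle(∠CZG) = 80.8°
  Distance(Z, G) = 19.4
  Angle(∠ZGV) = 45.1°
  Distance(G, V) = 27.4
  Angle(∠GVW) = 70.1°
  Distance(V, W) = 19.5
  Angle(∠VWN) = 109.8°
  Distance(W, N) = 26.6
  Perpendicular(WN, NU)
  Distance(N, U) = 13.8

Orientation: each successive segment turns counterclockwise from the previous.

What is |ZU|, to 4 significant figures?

21.59

F is at the origin; FC runs at -124.2° with length 24.4, so C = (-13.71, -20.18). ∠FCZ = 133.4° gives CZ at -77.60° from the x-axis; with |CZ| = 23.8, Z = (-8.604, -43.43). ∠CZG = 80.8° gives ZG at 21.60° from the x-axis; with |ZG| = 19.4, G = (9.434, -36.28). ∠ZGV = 45.1° gives GV at 156.5° from the x-axis; with |GV| = 27.4, V = (-15.69, -25.36). ∠GVW = 70.1° gives VW at -93.60° from the x-axis; with |VW| = 19.5, W = (-16.92, -44.82). ∠VWN = 109.8° gives WN at -23.40° from the x-axis; with |WN| = 26.6, N = (7.494, -55.38). WN is perpendicular to NU, so NU runs at 66.60°; with |NU| = 13.8, U = (12.97, -42.72). Then |ZU| = |U − Z| = 21.59.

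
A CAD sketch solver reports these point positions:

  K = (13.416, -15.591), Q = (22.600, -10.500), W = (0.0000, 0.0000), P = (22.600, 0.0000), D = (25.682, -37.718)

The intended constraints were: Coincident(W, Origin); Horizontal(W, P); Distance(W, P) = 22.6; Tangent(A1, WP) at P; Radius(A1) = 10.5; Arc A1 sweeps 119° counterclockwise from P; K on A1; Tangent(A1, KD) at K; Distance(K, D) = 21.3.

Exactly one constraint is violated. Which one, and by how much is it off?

Distance(K, D) = 21.3 — off by 4.00.

W = (0.00, 0.00) ✓; W.y = 0.00, P.y = 0.00 ✓; |WP| = 22.60 ✓; ∠(QP, PW) = 90.00° ✓; |QP| = 10.50 ✓; bearing(Q→K) − bearing(Q→P) = 119.0° ✓; |QK| = 10.50 ✓; ∠(QK, KD) = 90.00° ✓; |KD| = 25.30 ✗.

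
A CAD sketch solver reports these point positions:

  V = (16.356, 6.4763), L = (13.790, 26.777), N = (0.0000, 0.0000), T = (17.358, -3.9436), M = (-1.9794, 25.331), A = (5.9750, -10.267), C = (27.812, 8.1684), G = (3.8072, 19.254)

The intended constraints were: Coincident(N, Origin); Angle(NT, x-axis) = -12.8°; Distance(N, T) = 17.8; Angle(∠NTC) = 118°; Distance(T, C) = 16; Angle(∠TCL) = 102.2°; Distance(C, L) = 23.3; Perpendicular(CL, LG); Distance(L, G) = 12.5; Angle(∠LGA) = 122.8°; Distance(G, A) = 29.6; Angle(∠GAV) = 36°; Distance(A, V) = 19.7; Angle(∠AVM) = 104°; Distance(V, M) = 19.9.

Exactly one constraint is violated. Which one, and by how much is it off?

Distance(V, M) = 19.9 — off by 6.40.

N = (0.00, 0.00) ✓; NT at -12.80° ✓; |NT| = 17.80 ✓; ∠NTC = 118.0° ✓; |TC| = 16.00 ✓; ∠TCL = 102.2° ✓; |CL| = 23.30 ✓; ∠(CL, LG) = 90.00° ✓; |LG| = 12.50 ✓; ∠LGA = 122.8° ✓; |GA| = 29.60 ✓; ∠GAV = 36.00° ✓; |AV| = 19.70 ✓; ∠AVM = 104.0° ✓; |VM| = 26.30 ✗.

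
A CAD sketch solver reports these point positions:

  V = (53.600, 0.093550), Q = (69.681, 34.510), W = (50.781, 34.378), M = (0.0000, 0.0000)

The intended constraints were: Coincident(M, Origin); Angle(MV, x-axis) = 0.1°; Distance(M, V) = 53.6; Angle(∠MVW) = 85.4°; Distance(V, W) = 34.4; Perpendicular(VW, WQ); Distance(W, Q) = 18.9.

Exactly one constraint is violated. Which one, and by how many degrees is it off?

Perpendicular(VW, WQ) — off by 4.30°.

M = (0.00, 0.00) ✓; MV at 0.1000° ✓; |MV| = 53.60 ✓; ∠MVW = 85.40° ✓; |VW| = 34.40 ✓; ∠(VW, WQ) = 94.30° ✗; |WQ| = 18.90 ✓.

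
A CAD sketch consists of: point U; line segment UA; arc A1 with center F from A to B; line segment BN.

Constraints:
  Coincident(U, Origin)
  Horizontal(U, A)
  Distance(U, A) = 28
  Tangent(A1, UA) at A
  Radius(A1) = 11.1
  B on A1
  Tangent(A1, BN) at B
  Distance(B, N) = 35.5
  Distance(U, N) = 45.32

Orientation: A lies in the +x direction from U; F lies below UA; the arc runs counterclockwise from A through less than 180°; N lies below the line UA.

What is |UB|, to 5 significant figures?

19.358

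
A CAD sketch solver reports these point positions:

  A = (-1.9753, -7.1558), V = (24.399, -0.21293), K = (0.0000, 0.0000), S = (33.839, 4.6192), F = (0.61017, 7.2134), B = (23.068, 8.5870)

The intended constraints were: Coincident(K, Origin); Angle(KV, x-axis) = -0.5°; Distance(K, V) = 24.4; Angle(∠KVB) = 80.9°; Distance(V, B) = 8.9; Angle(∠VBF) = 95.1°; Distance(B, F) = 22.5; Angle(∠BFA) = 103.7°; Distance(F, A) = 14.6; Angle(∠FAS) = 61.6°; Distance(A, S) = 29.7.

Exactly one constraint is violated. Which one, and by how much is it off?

Distance(A, S) = 29.7 — off by 8.00.

K = (0.00, 0.00) ✓; KV at -0.5000° ✓; |KV| = 24.40 ✓; ∠KVB = 80.90° ✓; |VB| = 8.900 ✓; ∠VBF = 95.10° ✓; |BF| = 22.50 ✓; ∠BFA = 103.7° ✓; |FA| = 14.60 ✓; ∠FAS = 61.60° ✓; |AS| = 37.70 ✗.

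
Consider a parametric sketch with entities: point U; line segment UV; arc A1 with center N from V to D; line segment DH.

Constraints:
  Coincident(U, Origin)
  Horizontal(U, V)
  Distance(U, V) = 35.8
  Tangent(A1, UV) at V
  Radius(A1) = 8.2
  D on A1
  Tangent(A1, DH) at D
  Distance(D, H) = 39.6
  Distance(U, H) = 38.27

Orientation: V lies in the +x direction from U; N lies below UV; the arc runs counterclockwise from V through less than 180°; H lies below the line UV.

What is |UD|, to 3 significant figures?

29.1

U is at the origin; U and V share the same y with |UV| = 35.8 and V on the +x side, so V = (35.8, 0.00). Since A1 is tangent to UV there, NV ⟂ UV, so N = V + (0, -8.2) = (35.8, -8.20). Since ND ⟂ DH (tangency), |NH| = √(8.2² + 39.6²) = 40.4 regardless of where D sits on A1. So H lies on both circle(U, 38.27) and circle(N, 40.4); the below-UV intersection is H = (7.88, -37.5). D is the foot of the tangent from H: D = (28.8, -3.86).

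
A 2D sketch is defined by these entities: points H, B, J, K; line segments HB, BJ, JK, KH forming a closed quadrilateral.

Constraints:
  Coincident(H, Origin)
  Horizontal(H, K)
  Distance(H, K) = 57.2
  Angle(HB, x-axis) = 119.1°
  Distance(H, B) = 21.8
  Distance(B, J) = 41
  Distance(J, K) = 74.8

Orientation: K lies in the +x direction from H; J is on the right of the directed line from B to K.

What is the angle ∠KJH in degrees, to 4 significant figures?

39.68°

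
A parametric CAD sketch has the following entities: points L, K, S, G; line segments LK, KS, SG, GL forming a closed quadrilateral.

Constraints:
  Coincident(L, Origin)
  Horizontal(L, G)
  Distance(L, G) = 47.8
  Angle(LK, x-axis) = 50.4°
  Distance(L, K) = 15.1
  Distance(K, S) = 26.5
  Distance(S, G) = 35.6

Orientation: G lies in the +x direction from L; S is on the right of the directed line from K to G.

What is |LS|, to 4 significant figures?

20.84

L is at the origin; L and G share the same y with |LG| = 47.8 and G in +x, so G = (47.8, 0). LK runs at 50.4° with |LK| = 15.1, so K = (9.625, 11.63). S is determined by |KS| = 26.5 and |SG| = 35.6 together: it lies at the intersection of circle(K, 26.5) and circle(G, 35.6). With |KG| = 39.91, the foot of the radical line on KG is 12.87 from K and the perpendicular offset is √(26.5² − 12.87²) = 23.16. Taking the right-of-KG solution: S = (15.19, -14.27).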